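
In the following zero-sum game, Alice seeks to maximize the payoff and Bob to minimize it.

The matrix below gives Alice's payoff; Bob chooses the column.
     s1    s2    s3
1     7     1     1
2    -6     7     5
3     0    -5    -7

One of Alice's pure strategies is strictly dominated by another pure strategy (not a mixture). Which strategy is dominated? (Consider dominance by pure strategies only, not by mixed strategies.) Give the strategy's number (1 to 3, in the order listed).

Compare 3 with 1: 7 > 0, 1 > -5, 1 > -7.
So 1 strictly dominates 3 for Alice; 3 is strictly dominated.

3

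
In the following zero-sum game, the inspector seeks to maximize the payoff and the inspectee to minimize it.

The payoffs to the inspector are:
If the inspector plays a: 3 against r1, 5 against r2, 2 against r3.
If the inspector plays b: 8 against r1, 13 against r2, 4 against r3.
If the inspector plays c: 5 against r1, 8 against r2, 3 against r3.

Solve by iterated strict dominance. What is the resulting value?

4

Column r1 is strictly dominated by r3 for the inspectee (2<3, 4<8, 3<5); eliminate r1.
Column r2 is strictly dominated by r3 for the inspectee (2<5, 4<13, 3<8); eliminate r2.
Row a is strictly dominated by row b (4>2); eliminate a.
Row c is strictly dominated by row b (4>3); eliminate c.
Only (b, r3) remains, with payoff 4.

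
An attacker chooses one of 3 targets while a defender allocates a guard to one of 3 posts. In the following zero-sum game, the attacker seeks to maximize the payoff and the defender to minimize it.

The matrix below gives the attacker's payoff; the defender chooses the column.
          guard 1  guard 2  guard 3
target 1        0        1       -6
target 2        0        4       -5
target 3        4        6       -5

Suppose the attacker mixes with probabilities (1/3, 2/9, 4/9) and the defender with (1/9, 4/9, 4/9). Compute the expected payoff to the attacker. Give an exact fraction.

Against (1/9, 4/9, 4/9), each row's expected payoff is target 1: -20/9; target 2: -4/9; target 3: 8/9.
Taking the (1/3, 2/9, 4/9)-weighted average: (1/3)·(-20/9) + (2/9)·(-4/9) + (4/9)·(8/9) = -4/9.

-4/9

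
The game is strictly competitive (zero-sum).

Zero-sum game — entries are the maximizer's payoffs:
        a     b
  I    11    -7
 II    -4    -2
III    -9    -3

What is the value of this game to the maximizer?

-5/2

Row III is strictly dominated by row II, so the maximizer never plays it.
The remaining 2×2 game on (I, II) × (a, b) has no saddle point. Let the maximizer play I with probability p; indifference gives 11p − 4(1−p) = −7p − 2(1−p), so p = 1/10.
Similarly the minimizer's optimal q on a is 1/4, and the value is 11·(1/4) + (-7)·(3/4) = -5/2.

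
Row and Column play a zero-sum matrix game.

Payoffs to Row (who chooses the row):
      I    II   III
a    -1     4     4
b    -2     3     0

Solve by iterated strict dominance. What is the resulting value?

-1

Column II is strictly dominated by I for Column (-1<4, -2<3); eliminate II.
Column III is strictly dominated by I for Column (-1<4, -2<0); eliminate III.
Row b is strictly dominated by row a (-1>-2); eliminate b.
Only (a, I) remains, with payoff -1.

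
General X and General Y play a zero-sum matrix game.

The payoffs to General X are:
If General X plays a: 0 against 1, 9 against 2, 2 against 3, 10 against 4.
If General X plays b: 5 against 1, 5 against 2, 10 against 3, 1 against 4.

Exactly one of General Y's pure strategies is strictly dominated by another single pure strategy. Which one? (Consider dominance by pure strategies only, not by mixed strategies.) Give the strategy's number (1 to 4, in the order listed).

General Y prefers columns that give General X less. Compare 3 with 1: 0 < 2, 5 < 10.
So 1 strictly dominates 3 for General Y; 3 is strictly dominated.

3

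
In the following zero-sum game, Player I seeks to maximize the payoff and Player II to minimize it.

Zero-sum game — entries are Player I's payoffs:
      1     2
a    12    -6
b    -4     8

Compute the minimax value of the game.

Row minima are -6 and -4, so Player I's maximin is -4; column maxima are 12 and 8, so Player II's minimax is 8. These differ, so the equilibrium is in mixed strategies.
Let Player I play a with probability p. Player II is indifferent when 12p − 4(1−p) = −6p + 8(1−p), giving p = 2/5.
Let Player II play 1 with probability q. Player I is indifferent when 12q − 6(1−q) = −4q + 8(1−q), giving q = 7/15.
The value is 12·(7/15) + (-6)·(8/15) = 12/5.

12/5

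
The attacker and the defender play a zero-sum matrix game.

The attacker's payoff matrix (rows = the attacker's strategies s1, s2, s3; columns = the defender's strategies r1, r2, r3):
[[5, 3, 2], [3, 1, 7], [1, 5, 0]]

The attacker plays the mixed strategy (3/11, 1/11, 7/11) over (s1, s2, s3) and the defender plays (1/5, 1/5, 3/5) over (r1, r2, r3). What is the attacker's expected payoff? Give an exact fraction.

109/55

Against (1/5, 1/5, 3/5), each row's expected payoff is s1: 14/5; s2: 5; s3: 6/5.
Taking the (3/11, 1/11, 7/11)-weighted average: (3/11)·(14/5) + (1/11)·(5) + (7/11)·(6/5) = 109/55.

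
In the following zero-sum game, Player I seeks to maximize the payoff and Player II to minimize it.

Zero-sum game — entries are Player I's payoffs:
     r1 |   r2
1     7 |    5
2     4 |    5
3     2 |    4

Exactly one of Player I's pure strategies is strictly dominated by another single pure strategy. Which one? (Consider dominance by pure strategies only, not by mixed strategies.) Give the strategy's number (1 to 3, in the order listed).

Compare 3 with 1: 7 > 2, 5 > 4.
So 1 strictly dominates 3 for Player I; 3 is strictly dominated.

3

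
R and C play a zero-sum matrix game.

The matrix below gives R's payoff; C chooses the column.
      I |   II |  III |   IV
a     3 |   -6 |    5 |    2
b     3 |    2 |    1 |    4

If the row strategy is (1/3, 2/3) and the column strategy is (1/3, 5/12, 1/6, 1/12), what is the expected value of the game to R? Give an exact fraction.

25/18

Against (1/3, 5/12, 1/6, 1/12), each row's expected payoff is a: -1/2; b: 7/3.
Taking the (1/3, 2/3)-weighted average: (1/3)·(-1/2) + (2/3)·(7/3) = 25/18.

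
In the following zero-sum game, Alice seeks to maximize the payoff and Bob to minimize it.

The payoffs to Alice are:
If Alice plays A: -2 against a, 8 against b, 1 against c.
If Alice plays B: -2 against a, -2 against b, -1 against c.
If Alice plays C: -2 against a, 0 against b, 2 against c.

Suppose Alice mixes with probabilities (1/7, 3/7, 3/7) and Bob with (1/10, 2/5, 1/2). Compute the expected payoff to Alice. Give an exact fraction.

Against (1/10, 2/5, 1/2), each row's expected payoff is A: 7/2; B: -3/2; C: 4/5.
Taking the (1/7, 3/7, 3/7)-weighted average: (1/7)·(7/2) + (3/7)·(-3/2) + (3/7)·(4/5) = 1/5.

1/5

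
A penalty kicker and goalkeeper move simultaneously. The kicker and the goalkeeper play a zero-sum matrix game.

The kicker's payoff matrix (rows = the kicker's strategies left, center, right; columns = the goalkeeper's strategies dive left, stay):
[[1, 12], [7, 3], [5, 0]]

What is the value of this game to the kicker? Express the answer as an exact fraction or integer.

27/5

Row right is strictly dominated by row center, so the kicker never plays it.
The remaining 2×2 game on (left, center) × (dive left, stay) has no saddle point. Let the kicker play left with probability p; indifference gives p + 7(1−p) = 12p + 3(1−p), so p = 4/15.
Similarly the goalkeeper's optimal q on dive left is 3/5, and the value is 1·(3/5) + (12)·(2/5) = 27/5.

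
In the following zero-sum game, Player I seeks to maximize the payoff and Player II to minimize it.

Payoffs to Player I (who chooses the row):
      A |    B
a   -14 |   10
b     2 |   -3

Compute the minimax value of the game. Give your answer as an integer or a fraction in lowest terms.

-22/29

Row minima are -14 and -3, so Player I's maximin is -3; column maxima are 2 and 10, so Player II's minimax is 2. These differ, so the equilibrium is in mixed strategies.
Let Player I play a with probability p. Player II is indifferent when −14p + 2(1−p) = 10p − 3(1−p), giving p = 5/29.
Let Player II play A with probability q. Player I is indifferent when −14q + 10(1−q) = 2q − 3(1−q), giving q = 13/29.
The value is -14·(13/29) + (10)·(16/29) = -22/29.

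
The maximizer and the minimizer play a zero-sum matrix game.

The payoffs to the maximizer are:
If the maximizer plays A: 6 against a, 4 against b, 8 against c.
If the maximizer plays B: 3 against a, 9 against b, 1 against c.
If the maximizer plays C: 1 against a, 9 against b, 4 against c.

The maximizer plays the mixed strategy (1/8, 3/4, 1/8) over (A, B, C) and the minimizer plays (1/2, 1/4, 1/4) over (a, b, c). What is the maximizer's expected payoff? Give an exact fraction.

Against (1/2, 1/4, 1/4), each row's expected payoff is A: 6; B: 4; C: 15/4.
Taking the (1/8, 3/4, 1/8)-weighted average: (1/8)·(6) + (3/4)·(4) + (1/8)·(15/4) = 135/32.

135/32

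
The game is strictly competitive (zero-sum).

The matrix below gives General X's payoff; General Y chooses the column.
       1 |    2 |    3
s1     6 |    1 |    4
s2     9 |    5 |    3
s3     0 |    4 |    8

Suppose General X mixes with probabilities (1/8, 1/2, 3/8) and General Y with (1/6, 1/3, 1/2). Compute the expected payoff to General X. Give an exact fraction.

Against (1/6, 1/3, 1/2), each row's expected payoff is s1: 10/3; s2: 14/3; s3: 16/3.
Taking the (1/8, 1/2, 3/8)-weighted average: (1/8)·(10/3) + (1/2)·(14/3) + (3/8)·(16/3) = 19/4.

19/4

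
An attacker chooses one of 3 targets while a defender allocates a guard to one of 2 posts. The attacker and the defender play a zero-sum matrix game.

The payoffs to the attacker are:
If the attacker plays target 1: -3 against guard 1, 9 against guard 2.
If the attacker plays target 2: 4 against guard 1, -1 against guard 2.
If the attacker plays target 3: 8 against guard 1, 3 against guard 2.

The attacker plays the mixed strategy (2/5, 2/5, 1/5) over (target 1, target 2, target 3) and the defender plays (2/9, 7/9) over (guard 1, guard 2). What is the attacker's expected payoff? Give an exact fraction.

Against (2/9, 7/9), each row's expected payoff is target 1: 19/3; target 2: 1/9; target 3: 37/9.
Taking the (2/5, 2/5, 1/5)-weighted average: (2/5)·(19/3) + (2/5)·(1/9) + (1/5)·(37/9) = 17/5.

17/5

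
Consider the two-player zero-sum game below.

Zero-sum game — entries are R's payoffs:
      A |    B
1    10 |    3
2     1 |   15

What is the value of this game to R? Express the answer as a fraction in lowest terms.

Row minima are 3 and 1, so R's maximin is 3; column maxima are 10 and 15, so C's minimax is 10. These differ, so the equilibrium is in mixed strategies.
Let R play 1 with probability p. C is indifferent when 10p + (1−p) = 3p + 15(1−p), giving p = 2/3.
Let C play A with probability q. R is indifferent when 10q + 3(1−q) = q + 15(1−q), giving q = 4/7.
The value is 10·(4/7) + (3)·(3/7) = 7.

7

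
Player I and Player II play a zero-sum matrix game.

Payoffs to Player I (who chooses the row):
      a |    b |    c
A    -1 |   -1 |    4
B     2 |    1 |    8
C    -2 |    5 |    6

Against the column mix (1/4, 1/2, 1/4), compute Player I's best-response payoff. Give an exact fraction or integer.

7/2

A: (-1)·(1/4) + (-1)·(1/2) + (4)·(1/4) = 1/4.
B: (2)·(1/4) + (1)·(1/2) + (8)·(1/4) = 3.
C: (-2)·(1/4) + (5)·(1/2) + (6)·(1/4) = 7/2.
The best pure response is C with expected payoff 7/2.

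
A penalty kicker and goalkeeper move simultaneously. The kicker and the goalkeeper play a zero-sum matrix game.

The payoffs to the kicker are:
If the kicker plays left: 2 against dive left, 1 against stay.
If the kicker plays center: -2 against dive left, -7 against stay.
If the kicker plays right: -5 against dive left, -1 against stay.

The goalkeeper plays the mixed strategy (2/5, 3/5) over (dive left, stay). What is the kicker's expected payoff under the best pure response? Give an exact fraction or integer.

left: (2)·(2/5) + (1)·(3/5) = 7/5.
center: (-2)·(2/5) + (-7)·(3/5) = -5.
right: (-5)·(2/5) + (-1)·(3/5) = -13/5.
The best pure response is left with expected payoff 7/5.

7/5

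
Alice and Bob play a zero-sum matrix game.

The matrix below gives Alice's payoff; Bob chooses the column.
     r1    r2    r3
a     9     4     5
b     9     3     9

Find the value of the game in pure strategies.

4

Row minima: 4, 3 → Alice's maximin is 4.
Column maxima: 9, 4, 9 → Bob's minimax is 4.
They coincide at (a, r2), so the value is 4.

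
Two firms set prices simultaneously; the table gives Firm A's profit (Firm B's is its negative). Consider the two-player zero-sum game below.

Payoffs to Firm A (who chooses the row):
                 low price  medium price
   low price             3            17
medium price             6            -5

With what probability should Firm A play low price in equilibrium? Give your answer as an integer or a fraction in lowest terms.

11/25

Row minima are 3 and -5, so Firm A's maximin is 3; column maxima are 6 and 17, so Firm B's minimax is 6. These differ, so the equilibrium is in mixed strategies.
Let Firm A play low price with probability p. Firm B is indifferent when 3p + 6(1−p) = 17p − 5(1−p), giving p = 11/25.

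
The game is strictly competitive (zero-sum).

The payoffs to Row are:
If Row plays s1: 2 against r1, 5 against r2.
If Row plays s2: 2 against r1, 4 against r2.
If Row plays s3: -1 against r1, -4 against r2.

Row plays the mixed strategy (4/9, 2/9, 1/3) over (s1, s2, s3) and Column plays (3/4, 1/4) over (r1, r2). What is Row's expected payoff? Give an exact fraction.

Against (3/4, 1/4), each row's expected payoff is s1: 11/4; s2: 5/2; s3: -7/4.
Taking the (4/9, 2/9, 1/3)-weighted average: (4/9)·(11/4) + (2/9)·(5/2) + (1/3)·(-7/4) = 43/36.

43/36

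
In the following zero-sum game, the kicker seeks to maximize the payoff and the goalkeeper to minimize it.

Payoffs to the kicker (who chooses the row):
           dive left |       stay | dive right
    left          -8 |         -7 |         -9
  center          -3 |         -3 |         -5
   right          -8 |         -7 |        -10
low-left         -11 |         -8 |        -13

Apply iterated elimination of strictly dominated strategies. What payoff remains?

-5

Column dive left is strictly dominated by dive right for the goalkeeper (-9<-8, -5<-3, -10<-8, -13<-11); eliminate dive left.
Column stay is strictly dominated by dive right for the goalkeeper (-9<-7, -5<-3, -10<-7, -13<-8); eliminate stay.
Row low-left is strictly dominated by row left (-9>-13); eliminate low-left.
Row left is strictly dominated by row center (-5>-9); eliminate left.
Row right is strictly dominated by row center (-5>-10); eliminate right.
Only (center, dive right) remains, with payoff -5.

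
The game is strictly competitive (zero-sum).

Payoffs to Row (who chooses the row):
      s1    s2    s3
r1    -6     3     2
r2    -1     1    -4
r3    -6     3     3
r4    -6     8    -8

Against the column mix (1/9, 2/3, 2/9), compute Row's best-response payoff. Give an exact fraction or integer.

r1: (-6)·(1/9) + (3)·(2/3) + (2)·(2/9) = 16/9.
r2: (-1)·(1/9) + (1)·(2/3) + (-4)·(2/9) = -1/3.
r3: (-6)·(1/9) + (3)·(2/3) + (3)·(2/9) = 2.
r4: (-6)·(1/9) + (8)·(2/3) + (-8)·(2/9) = 26/9.
The best pure response is r4 with expected payoff 26/9.

26/9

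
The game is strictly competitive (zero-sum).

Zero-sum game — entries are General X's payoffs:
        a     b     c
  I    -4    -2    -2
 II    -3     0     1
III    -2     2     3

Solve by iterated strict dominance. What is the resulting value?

-2

Column b is strictly dominated by a for General Y (-4<-2, -3<0, -2<2); eliminate b.
Column c is strictly dominated by a for General Y (-4<-2, -3<1, -2<3); eliminate c.
Row I is strictly dominated by row II (-3>-4); eliminate I.
Row II is strictly dominated by row III (-2>-3); eliminate II.
Only (III, a) remains, with payoff -2.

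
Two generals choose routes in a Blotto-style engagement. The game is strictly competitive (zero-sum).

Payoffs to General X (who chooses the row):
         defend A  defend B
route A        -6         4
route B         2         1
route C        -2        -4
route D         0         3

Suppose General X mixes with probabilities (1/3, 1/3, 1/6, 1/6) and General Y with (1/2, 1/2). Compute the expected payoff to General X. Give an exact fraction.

Against (1/2, 1/2), each row's expected payoff is route A: -1; route B: 3/2; route C: -3; route D: 3/2.
Taking the (1/3, 1/3, 1/6, 1/6)-weighted average: (1/3)·(-1) + (1/3)·(3/2) + (1/6)·(-3) + (1/6)·(3/2) = -1/12.

-1/12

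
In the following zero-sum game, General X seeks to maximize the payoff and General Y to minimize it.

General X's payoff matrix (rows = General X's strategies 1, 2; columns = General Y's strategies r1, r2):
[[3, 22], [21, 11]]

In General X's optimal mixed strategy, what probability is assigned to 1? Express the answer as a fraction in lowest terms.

10/29

Row minima are 3 and 11, so General X's maximin is 11; column maxima are 21 and 22, so General Y's minimax is 21. These differ, so the equilibrium is in mixed strategies.
Let General X play 1 with probability p. General Y is indifferent when 3p + 21(1−p) = 22p + 11(1−p), giving p = 10/29.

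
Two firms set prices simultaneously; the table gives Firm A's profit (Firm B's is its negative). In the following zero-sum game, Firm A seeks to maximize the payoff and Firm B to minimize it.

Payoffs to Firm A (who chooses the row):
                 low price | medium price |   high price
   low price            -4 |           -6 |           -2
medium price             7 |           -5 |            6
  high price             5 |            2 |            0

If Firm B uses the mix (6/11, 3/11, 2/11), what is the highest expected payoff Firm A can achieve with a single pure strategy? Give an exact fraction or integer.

39/11

low price: (-4)·(6/11) + (-6)·(3/11) + (-2)·(2/11) = -46/11.
medium price: (7)·(6/11) + (-5)·(3/11) + (6)·(2/11) = 39/11.
high price: (5)·(6/11) + (2)·(3/11) + (0)·(2/11) = 36/11.
The best pure response is medium price with expected payoff 39/11.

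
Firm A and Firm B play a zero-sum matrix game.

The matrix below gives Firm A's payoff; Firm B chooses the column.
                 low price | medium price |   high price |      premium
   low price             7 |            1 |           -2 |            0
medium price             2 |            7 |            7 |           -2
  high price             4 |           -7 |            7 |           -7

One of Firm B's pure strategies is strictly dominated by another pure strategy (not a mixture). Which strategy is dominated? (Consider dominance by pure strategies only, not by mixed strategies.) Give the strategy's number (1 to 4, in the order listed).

1

Firm B prefers columns that give Firm A less. Compare low price with premium: 0 < 7, -2 < 2, -7 < 4.
So premium strictly dominates low price for Firm B; low price is strictly dominated.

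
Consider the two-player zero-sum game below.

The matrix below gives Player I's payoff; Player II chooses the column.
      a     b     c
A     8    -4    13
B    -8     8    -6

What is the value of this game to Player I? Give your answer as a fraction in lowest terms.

Column c is strictly dominated by a for Player II (it gives Player I more in every row).
The remaining 2×2 game on (A, B) × (a, b) has no saddle point. Let Player I play A with probability p; indifference gives 8p − 8(1−p) = −4p + 8(1−p), so p = 4/7.
Similarly Player II's optimal q on a is 3/7, and the value is 8·(3/7) + (-4)·(4/7) = 8/7.

8/7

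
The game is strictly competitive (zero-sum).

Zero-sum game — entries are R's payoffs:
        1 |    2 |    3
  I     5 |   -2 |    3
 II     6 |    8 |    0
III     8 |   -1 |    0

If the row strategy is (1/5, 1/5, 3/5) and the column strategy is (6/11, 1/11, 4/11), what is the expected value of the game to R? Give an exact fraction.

45/11

Against (6/11, 1/11, 4/11), each row's expected payoff is I: 40/11; II: 4; III: 47/11.
Taking the (1/5, 1/5, 3/5)-weighted average: (1/5)·(40/11) + (1/5)·(4) + (3/5)·(47/11) = 45/11.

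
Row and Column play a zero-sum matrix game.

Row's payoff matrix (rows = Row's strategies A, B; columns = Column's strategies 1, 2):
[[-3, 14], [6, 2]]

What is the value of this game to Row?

30/7

Row minima are -3 and 2, so Row's maximin is 2; column maxima are 6 and 14, so Column's minimax is 6. These differ, so the equilibrium is in mixed strategies.
Let Row play A with probability p. Column is indifferent when −3p + 6(1−p) = 14p + 2(1−p), giving p = 4/21.
Let Column play 1 with probability q. Row is indifferent when −3q + 14(1−q) = 6q + 2(1−q), giving q = 4/7.
The value is -3·(4/7) + (14)·(3/7) = 30/7.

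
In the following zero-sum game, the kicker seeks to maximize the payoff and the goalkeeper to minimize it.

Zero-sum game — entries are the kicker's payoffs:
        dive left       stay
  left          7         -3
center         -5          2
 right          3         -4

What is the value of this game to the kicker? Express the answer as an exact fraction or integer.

-1/17

Row right is strictly dominated by row left, so the kicker never plays it.
The remaining 2×2 game on (left, center) × (dive left, stay) has no saddle point. Let the kicker play left with probability p; indifference gives 7p − 5(1−p) = −3p + 2(1−p), so p = 7/17.
Similarly the goalkeeper's optimal q on dive left is 5/17, and the value is 7·(5/17) + (-3)·(12/17) = -1/17.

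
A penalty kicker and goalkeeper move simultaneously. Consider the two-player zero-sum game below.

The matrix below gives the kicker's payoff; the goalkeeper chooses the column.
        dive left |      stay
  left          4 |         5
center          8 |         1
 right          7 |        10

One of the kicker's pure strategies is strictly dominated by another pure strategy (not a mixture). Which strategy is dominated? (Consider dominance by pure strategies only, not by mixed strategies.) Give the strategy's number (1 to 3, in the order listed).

Compare left with right: 7 > 4, 10 > 5.
So right strictly dominates left for the kicker; left is strictly dominated.

1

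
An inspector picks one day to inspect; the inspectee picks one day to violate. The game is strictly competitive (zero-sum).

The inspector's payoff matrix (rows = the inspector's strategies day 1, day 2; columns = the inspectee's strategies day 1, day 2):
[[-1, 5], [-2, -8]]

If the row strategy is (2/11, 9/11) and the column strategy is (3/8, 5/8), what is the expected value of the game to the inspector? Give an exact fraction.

-185/44

Against (3/8, 5/8), each row's expected payoff is day 1: 11/4; day 2: -23/4.
Taking the (2/11, 9/11)-weighted average: (2/11)·(11/4) + (9/11)·(-23/4) = -185/44.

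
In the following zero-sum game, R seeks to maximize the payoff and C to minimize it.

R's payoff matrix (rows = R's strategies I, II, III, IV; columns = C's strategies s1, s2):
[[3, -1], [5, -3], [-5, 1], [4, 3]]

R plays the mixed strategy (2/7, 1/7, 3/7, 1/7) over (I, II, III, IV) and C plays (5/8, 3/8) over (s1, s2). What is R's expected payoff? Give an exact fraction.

3/56

Against (5/8, 3/8), each row's expected payoff is I: 3/2; II: 2; III: -11/4; IV: 29/8.
Taking the (2/7, 1/7, 3/7, 1/7)-weighted average: (2/7)·(3/2) + (1/7)·(2) + (3/7)·(-11/4) + (1/7)·(29/8) = 3/56.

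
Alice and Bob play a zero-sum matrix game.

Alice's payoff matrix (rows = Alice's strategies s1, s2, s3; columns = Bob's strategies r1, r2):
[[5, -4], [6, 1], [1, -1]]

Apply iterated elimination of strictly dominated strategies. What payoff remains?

1

Column r1 is strictly dominated by r2 for Bob (-4<5, 1<6, -1<1); eliminate r1.
Row s3 is strictly dominated by row s2 (1>-1); eliminate s3.
Row s1 is strictly dominated by row s2 (1>-4); eliminate s1.
Only (s2, r2) remains, with payoff 1.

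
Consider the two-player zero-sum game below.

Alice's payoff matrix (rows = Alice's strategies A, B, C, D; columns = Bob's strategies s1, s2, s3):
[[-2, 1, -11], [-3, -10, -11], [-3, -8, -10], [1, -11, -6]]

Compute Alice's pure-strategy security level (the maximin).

The worst-case payoff for each row is A: -11, B: -11, C: -10, D: -11.
The best of these is -10.

-10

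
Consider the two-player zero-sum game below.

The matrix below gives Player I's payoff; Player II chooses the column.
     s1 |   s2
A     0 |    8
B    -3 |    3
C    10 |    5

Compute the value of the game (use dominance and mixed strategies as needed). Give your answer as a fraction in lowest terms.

80/13

Row B is strictly dominated by row A, so Player I never plays it.
The remaining 2×2 game on (A, C) × (s1, s2) has no saddle point. Let Player I play A with probability p; indifference gives 10(1−p) = 8p + 5(1−p), so p = 5/13.
Similarly Player II's optimal q on s1 is 3/13, and the value is 0·(3/13) + (8)·(10/13) = 80/13.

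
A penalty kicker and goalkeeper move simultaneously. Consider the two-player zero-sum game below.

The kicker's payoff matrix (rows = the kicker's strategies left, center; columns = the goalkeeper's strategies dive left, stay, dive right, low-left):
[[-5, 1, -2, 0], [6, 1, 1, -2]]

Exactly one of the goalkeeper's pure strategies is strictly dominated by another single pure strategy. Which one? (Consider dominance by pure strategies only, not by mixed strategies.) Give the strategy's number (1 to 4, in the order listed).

2

The goalkeeper prefers columns that give the kicker less. Compare stay with low-left: 0 < 1, -2 < 1.
So low-left strictly dominates stay for the goalkeeper; stay is strictly dominated.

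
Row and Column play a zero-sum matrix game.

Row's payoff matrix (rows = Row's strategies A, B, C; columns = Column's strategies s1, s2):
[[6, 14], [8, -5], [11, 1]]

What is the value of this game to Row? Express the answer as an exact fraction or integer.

74/9

Row B is strictly dominated by row C, so Row never plays it.
The remaining 2×2 game on (A, C) × (s1, s2) has no saddle point. Let Row play A with probability p; indifference gives 6p + 11(1−p) = 14p + (1−p), so p = 5/9.
Similarly Column's optimal q on s1 is 13/18, and the value is 6·(13/18) + (14)·(5/18) = 74/9.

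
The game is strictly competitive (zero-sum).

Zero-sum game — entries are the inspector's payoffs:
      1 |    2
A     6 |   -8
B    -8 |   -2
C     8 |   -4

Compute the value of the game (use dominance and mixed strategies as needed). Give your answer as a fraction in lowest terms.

-8/3

Row A is strictly dominated by row C, so the inspector never plays it.
The remaining 2×2 game on (B, C) × (1, 2) has no saddle point. Let the inspector play B with probability p; indifference gives −8p + 8(1−p) = −2p − 4(1−p), so p = 2/3.
Similarly the inspectee's optimal q on 1 is 1/9, and the value is -8·(1/9) + (-2)·(8/9) = -8/3.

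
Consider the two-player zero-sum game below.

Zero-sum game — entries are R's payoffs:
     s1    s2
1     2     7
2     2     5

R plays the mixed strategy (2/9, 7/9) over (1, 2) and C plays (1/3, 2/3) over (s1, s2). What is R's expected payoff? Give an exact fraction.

116/27

Against (1/3, 2/3), each row's expected payoff is 1: 16/3; 2: 4.
Taking the (2/9, 7/9)-weighted average: (2/9)·(16/3) + (7/9)·(4) = 116/27.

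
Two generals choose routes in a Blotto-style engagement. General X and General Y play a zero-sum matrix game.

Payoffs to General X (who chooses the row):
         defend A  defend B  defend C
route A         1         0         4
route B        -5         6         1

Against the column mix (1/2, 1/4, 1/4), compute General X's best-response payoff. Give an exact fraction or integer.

route A: (1)·(1/2) + (0)·(1/4) + (4)·(1/4) = 3/2.
route B: (-5)·(1/2) + (6)·(1/4) + (1)·(1/4) = -3/4.
The best pure response is route A with expected payoff 3/2.

3/2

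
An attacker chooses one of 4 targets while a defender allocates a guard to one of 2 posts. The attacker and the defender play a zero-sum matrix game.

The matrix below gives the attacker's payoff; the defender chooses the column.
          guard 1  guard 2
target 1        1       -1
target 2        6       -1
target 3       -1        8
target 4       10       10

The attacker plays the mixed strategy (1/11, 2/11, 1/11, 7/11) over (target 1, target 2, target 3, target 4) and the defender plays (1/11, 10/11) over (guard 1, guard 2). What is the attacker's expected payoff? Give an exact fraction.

Against (1/11, 10/11), each row's expected payoff is target 1: -9/11; target 2: -4/11; target 3: 79/11; target 4: 10.
Taking the (1/11, 2/11, 1/11, 7/11)-weighted average: (1/11)·(-9/11) + (2/11)·(-4/11) + (1/11)·(79/11) + (7/11)·(10) = 832/121.

832/121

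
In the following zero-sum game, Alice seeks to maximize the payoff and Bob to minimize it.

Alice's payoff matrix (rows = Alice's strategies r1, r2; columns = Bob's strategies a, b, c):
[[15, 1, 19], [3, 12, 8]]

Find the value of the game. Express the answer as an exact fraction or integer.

177/23

Column c is strictly dominated by a for Bob (it gives Alice more in every row).
The remaining 2×2 game on (r1, r2) × (a, b) has no saddle point. Let Alice play r1 with probability p; indifference gives 15p + 3(1−p) = p + 12(1−p), so p = 9/23.
Similarly Bob's optimal q on a is 11/23, and the value is 15·(11/23) + (1)·(12/23) = 177/23.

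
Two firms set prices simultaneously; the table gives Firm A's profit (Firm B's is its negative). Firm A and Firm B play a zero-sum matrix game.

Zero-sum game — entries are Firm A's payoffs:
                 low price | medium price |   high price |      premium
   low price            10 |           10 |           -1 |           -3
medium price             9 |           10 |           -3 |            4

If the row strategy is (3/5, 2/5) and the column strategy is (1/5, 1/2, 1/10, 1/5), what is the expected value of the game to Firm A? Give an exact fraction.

Against (1/5, 1/2, 1/10, 1/5), each row's expected payoff is low price: 63/10; medium price: 73/10.
Taking the (3/5, 2/5)-weighted average: (3/5)·(63/10) + (2/5)·(73/10) = 67/10.

67/10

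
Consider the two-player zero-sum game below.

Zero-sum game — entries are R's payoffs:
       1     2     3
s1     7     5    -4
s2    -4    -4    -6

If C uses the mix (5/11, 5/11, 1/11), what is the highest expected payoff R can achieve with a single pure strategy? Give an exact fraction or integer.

s1: (7)·(5/11) + (5)·(5/11) + (-4)·(1/11) = 56/11.
s2: (-4)·(5/11) + (-4)·(5/11) + (-6)·(1/11) = -46/11.
The best pure response is s1 with expected payoff 56/11.

56/11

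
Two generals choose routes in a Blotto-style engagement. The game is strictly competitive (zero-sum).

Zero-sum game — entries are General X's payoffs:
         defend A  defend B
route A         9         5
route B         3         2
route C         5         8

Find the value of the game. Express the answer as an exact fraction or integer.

Row route B is strictly dominated by row route A, so General X never plays it.
The remaining 2×2 game on (route A, route C) × (defend A, defend B) has no saddle point. Let General X play route A with probability p; indifference gives 9p + 5(1−p) = 5p + 8(1−p), so p = 3/7.
Similarly General Y's optimal q on defend A is 3/7, and the value is 9·(3/7) + (5)·(4/7) = 47/7.

47/7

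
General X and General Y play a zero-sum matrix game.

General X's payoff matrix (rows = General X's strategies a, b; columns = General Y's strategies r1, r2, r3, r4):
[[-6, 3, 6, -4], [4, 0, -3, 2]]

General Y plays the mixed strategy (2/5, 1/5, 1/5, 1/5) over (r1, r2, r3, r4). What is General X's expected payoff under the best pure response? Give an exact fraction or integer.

a: (-6)·(2/5) + (3)·(1/5) + (6)·(1/5) + (-4)·(1/5) = -7/5.
b: (4)·(2/5) + (0)·(1/5) + (-3)·(1/5) + (2)·(1/5) = 7/5.
The best pure response is b with expected payoff 7/5.

7/5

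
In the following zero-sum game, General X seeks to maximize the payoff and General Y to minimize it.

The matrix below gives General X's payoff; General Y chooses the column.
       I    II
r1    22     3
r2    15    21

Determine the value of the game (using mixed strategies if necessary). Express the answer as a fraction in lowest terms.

Row minima are 3 and 15, so General X's maximin is 15; column maxima are 22 and 21, so General Y's minimax is 21. These differ, so the equilibrium is in mixed strategies.
Let General X play r1 with probability p. General Y is indifferent when 22p + 15(1−p) = 3p + 21(1−p), giving p = 6/25.
Let General Y play I with probability q. General X is indifferent when 22q + 3(1−q) = 15q + 21(1−q), giving q = 18/25.
The value is 22·(18/25) + (3)·(7/25) = 417/25.

417/25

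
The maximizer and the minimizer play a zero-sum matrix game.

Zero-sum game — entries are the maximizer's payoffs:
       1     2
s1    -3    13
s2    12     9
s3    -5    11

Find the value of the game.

183/19

Row s3 is strictly dominated by row s1, so the maximizer never plays it.
The remaining 2×2 game on (s1, s2) × (1, 2) has no saddle point. Let the maximizer play s1 with probability p; indifference gives −3p + 12(1−p) = 13p + 9(1−p), so p = 3/19.
Similarly the minimizer's optimal q on 1 is 4/19, and the value is -3·(4/19) + (13)·(15/19) = 183/19.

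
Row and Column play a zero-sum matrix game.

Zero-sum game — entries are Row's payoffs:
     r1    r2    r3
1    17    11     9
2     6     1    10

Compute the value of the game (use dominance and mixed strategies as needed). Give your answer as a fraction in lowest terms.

Column r1 is strictly dominated by r2 for Column (it gives Row more in every row).
The remaining 2×2 game on (1, 2) × (r2, r3) has no saddle point. Let Row play 1 with probability p; indifference gives 11p + (1−p) = 9p + 10(1−p), so p = 9/11.
Similarly Column's optimal q on r2 is 1/11, and the value is 11·(1/11) + (9)·(10/11) = 101/11.

101/11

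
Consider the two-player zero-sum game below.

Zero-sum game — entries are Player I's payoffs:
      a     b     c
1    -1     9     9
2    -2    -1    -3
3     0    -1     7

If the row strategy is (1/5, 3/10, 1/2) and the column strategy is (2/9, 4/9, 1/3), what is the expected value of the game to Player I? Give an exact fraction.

Against (2/9, 4/9, 1/3), each row's expected payoff is 1: 61/9; 2: -17/9; 3: 17/9.
Taking the (1/5, 3/10, 1/2)-weighted average: (1/5)·(61/9) + (3/10)·(-17/9) + (1/2)·(17/9) = 26/15.

26/15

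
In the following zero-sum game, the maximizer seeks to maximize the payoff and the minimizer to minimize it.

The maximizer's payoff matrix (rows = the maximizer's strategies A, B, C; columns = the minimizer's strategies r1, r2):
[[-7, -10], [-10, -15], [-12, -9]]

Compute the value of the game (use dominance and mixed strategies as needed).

-19/2

Row B is strictly dominated by row A, so the maximizer never plays it.
The remaining 2×2 game on (A, C) × (r1, r2) has no saddle point. Let the maximizer play A with probability p; indifference gives −7p − 12(1−p) = −10p − 9(1−p), so p = 1/2.
Similarly the minimizer's optimal q on r1 is 1/6, and the value is -7·(1/6) + (-10)·(5/6) = -19/2.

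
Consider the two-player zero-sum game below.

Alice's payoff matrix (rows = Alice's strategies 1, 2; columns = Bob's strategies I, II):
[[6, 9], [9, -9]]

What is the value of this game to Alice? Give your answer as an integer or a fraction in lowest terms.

Row minima are 6 and -9, so Alice's maximin is 6; column maxima are 9 and 9, so Bob's minimax is 9. These differ, so the equilibrium is in mixed strategies.
Let Alice play 1 with probability p. Bob is indifferent when 6p + 9(1−p) = 9p − 9(1−p), giving p = 6/7.
Let Bob play I with probability q. Alice is indifferent when 6q + 9(1−q) = 9q − 9(1−q), giving q = 6/7.
The value is 6·(6/7) + (9)·(1/7) = 45/7.

45/7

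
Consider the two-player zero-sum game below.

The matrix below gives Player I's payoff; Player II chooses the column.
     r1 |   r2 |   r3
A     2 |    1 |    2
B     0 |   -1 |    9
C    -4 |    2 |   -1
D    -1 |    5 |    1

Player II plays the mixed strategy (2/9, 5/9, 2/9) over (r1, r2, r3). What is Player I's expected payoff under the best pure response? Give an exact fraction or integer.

25/9

A: (2)·(2/9) + (1)·(5/9) + (2)·(2/9) = 13/9.
B: (0)·(2/9) + (-1)·(5/9) + (9)·(2/9) = 13/9.
C: (-4)·(2/9) + (2)·(5/9) + (-1)·(2/9) = 0.
D: (-1)·(2/9) + (5)·(5/9) + (1)·(2/9) = 25/9.
The best pure response is D with expected payoff 25/9.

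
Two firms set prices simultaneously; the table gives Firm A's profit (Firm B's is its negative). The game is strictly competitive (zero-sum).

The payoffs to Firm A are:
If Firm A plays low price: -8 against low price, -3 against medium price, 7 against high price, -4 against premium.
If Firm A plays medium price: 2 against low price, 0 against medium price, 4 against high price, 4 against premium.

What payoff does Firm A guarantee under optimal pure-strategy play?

Row minima: -8, 0 → Firm A's maximin is 0.
Column maxima: 2, 0, 7, 4 → Firm B's minimax is 0.
They coincide at (medium price, medium price), so the value is 0.

0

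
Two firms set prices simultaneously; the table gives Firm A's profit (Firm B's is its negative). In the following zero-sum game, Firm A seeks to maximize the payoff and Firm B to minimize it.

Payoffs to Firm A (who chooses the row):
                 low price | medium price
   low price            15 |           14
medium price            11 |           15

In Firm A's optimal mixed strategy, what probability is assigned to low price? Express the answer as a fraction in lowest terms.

4/5

Row minima are 14 and 11, so Firm A's maximin is 14; column maxima are 15 and 15, so Firm B's minimax is 15. These differ, so the equilibrium is in mixed strategies.
Let Firm A play low price with probability p. Firm B is indifferent when 15p + 11(1−p) = 14p + 15(1−p), giving p = 4/5.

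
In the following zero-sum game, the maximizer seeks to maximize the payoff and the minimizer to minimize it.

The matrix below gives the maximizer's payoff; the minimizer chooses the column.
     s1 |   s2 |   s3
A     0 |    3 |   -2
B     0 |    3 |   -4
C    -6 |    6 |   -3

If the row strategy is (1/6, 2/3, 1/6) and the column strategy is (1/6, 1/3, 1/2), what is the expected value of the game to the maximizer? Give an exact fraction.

-3/4

Against (1/6, 1/3, 1/2), each row's expected payoff is A: 0; B: -1; C: -1/2.
Taking the (1/6, 2/3, 1/6)-weighted average: (1/6)·(0) + (2/3)·(-1) + (1/6)·(-1/2) = -3/4.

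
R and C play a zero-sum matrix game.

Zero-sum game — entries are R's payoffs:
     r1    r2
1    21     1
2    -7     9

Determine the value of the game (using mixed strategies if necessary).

49/9

Row minima are 1 and -7, so R's maximin is 1; column maxima are 21 and 9, so C's minimax is 9. These differ, so the equilibrium is in mixed strategies.
Let R play 1 with probability p. C is indifferent when 21p − 7(1−p) = p + 9(1−p), giving p = 4/9.
Let C play r1 with probability q. R is indifferent when 21q + (1−q) = −7q + 9(1−q), giving q = 2/9.
The value is 21·(2/9) + (1)·(7/9) = 49/9.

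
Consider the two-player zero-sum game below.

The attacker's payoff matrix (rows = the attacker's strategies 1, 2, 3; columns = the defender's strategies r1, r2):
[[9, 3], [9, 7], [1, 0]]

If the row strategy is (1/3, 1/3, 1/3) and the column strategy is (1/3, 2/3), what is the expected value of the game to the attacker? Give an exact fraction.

Against (1/3, 2/3), each row's expected payoff is 1: 5; 2: 23/3; 3: 1/3.
Taking the (1/3, 1/3, 1/3)-weighted average: (1/3)·(5) + (1/3)·(23/3) + (1/3)·(1/3) = 13/3.

13/3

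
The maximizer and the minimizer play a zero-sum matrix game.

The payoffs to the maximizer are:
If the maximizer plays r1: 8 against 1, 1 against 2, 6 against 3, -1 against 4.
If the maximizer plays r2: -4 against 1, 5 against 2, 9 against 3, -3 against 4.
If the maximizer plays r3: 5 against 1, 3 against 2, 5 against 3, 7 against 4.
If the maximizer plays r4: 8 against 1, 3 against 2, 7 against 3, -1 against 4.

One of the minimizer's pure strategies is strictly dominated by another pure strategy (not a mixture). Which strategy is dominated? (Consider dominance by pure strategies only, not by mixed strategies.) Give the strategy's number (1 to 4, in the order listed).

The minimizer prefers columns that give the maximizer less. Compare 3 with 2: 1 < 6, 5 < 9, 3 < 5, 3 < 7.
So 2 strictly dominates 3 for the minimizer; 3 is strictly dominated.

3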